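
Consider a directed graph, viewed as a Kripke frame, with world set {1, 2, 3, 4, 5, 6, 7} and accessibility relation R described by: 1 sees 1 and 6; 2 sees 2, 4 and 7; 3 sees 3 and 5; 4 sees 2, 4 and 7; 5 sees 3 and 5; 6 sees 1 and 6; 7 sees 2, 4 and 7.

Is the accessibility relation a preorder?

Reflexive: yes — every world is R-related to itself.
Transitive: yes — every two-step R-path is closed by a direct edge.
So R is a preorder.

Yes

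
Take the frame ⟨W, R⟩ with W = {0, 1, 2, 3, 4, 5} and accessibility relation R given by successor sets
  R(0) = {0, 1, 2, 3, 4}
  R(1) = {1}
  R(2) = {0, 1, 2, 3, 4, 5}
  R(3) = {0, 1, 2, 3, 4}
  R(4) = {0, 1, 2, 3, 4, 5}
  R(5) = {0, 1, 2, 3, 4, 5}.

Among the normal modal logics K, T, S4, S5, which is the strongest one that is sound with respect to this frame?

Reflexive (axiom T): yes — every world is R-related to itself.
Transitive (axiom 4): no — 0 R 2 and 2 R 5, but not 0 R 5.
Euclidean (axiom 5): no — 0 R 1 and 0 R 2, but not 1 R 2.
So F validates K, T; S4 would additionally require R to be transitive. The strongest is T.

T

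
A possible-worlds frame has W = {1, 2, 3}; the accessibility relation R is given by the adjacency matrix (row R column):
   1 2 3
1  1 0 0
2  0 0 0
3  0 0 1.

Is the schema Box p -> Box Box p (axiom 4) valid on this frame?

Yes

By correspondence theory, 4 is valid on a frame iff R is transitive.
Transitive: yes — every two-step R-path is closed by a direct edge.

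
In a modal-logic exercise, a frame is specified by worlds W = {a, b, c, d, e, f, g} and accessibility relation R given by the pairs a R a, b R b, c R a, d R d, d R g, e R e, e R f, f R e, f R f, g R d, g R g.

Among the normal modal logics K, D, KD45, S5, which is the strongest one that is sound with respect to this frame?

KD45

Serial (axiom D): yes — every world has a successor (e.g. a R a).
Euclidean (axiom 5): yes — any two successors of a common world are R-related.
Transitive (axiom 4): yes — every two-step R-path is closed by a direct edge.
Reflexive (axiom T): no — c is not related to itself.
So F validates K, D, KD45; S5 would additionally require R to be reflexive. The strongest is KD45.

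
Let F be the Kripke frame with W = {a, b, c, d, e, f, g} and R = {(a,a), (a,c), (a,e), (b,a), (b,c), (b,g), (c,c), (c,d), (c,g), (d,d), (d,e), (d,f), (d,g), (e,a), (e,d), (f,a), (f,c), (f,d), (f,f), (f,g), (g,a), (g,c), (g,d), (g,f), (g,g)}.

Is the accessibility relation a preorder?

No

Reflexive: no — b is not related to itself.
Transitive: no — a R c and c R d, but not a R d.
So R is not a preorder.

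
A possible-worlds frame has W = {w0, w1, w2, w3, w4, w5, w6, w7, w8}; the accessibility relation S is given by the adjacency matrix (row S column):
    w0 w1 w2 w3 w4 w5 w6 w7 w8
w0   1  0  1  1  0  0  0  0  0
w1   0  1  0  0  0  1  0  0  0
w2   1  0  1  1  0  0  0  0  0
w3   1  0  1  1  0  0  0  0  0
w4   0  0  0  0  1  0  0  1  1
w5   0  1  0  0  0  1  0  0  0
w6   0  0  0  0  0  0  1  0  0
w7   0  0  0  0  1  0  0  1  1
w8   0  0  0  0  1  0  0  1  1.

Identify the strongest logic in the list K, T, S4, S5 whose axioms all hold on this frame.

S5

Reflexive (axiom T): yes — every world is S-related to itself.
Transitive (axiom 4): yes — every two-step S-path is closed by a direct edge.
Euclidean (axiom 5): yes — any two successors of a common world are S-related.
So F validates K, T, S4, S5. The strongest is S5.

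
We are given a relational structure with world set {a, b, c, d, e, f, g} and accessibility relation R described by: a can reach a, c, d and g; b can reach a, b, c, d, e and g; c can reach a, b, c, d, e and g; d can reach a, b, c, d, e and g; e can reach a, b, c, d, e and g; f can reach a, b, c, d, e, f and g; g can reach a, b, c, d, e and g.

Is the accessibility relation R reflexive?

Yes

Reflexive: yes — every world is R-related to itself.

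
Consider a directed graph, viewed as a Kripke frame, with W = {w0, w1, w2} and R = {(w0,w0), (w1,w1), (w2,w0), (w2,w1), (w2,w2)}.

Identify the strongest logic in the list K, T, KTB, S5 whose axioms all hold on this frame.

T

Reflexive (axiom T): yes — every world is R-related to itself.
Symmetric (axiom B): no — w2 R w0 but not w0 R w2.
Euclidean (axiom 5): no — w2 R w0 and w2 R w1, but not w0 R w1.
So F validates K, T; KTB would additionally require R to be symmetric. The strongest is T.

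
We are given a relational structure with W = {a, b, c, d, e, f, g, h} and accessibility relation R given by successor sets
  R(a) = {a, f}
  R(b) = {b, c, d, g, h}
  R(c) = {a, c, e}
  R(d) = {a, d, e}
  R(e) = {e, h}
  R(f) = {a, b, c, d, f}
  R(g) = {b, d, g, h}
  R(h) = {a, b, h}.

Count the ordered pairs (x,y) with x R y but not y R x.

Enumerating: (b,c), (b,d), (c,a), (c,e), (d,a), (d,e), (e,h), (f,b), (f,c), (f,d), (g,d), (g,h), (h,a).

13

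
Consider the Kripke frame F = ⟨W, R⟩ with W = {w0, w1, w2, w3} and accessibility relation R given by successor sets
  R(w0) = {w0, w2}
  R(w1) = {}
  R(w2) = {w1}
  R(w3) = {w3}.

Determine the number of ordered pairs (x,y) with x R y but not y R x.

2

Enumerating: (w0,w2), (w2,w1).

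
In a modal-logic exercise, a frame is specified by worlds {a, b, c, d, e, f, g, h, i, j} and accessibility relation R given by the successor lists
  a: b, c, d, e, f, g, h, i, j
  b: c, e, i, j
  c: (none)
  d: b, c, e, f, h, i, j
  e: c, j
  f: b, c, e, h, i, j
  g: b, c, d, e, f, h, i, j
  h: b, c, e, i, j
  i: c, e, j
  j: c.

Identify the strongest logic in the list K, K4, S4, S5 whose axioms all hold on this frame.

Transitive (axiom 4): yes — every two-step R-path is closed by a direct edge.
Reflexive (axiom T): no — a is not related to itself.
Euclidean (axiom 5): no — a R b and a R d, but not b R d.
So F validates K, K4; S4 would additionally require R to be reflexive. The strongest is K4.

K4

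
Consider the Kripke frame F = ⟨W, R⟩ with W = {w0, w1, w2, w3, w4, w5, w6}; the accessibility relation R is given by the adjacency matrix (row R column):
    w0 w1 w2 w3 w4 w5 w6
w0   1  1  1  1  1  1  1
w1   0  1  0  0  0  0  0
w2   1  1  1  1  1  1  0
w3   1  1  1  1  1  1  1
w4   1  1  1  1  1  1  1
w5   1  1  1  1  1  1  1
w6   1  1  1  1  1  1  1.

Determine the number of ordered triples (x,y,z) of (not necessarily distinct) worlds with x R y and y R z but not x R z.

4

Enumerating: (w2,w0,w6), (w2,w3,w6), (w2,w4,w6), (w2,w5,w6).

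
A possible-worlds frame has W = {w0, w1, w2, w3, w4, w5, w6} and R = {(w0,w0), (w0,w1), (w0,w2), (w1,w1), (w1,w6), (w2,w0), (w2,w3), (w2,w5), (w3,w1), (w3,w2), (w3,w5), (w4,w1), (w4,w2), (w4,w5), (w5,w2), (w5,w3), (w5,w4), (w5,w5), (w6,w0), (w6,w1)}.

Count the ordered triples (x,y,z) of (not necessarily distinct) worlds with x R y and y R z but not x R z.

Enumerating: (w0,w1,w6), (w0,w2,w3), (w0,w2,w5), (w1,w6,w0), (w2,w0,w1), (w2,w0,w2), (w2,w3,w1), (w2,w3,w2), (w2,w5,w2), (w2,w5,w4), (w3,w1,w6), (w3,w2,w0), … and 13 more.
Total: 25.

25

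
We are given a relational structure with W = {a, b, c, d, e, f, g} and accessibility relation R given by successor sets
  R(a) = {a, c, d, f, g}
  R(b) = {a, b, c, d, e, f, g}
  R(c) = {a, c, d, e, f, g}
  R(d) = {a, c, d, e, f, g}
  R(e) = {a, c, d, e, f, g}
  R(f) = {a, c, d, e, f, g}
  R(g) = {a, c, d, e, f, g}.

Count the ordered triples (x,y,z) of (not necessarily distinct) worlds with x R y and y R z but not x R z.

4

Enumerating: (a,c,e), (a,d,e), (a,f,e), (a,g,e).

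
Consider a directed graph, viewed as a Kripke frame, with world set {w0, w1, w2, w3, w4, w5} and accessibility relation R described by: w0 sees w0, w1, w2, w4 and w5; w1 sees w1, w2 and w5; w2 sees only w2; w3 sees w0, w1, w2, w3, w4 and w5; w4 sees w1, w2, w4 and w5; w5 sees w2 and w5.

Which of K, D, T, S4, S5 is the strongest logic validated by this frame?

S4

Serial (axiom D): yes — every world has a successor (e.g. w0 R w0).
Reflexive (axiom T): yes — every world is R-related to itself.
Transitive (axiom 4): yes — every two-step R-path is closed by a direct edge.
Euclidean (axiom 5): no — w0 R w1 and w0 R w4, but not w1 R w4.
So F validates K, D, T, S4; S5 would additionally require R to be Euclidean. The strongest is S4.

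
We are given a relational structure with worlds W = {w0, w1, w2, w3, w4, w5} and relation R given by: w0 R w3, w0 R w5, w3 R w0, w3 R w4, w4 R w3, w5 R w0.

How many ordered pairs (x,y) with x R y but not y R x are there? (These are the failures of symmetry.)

R is symmetric; there are no such tuples.

0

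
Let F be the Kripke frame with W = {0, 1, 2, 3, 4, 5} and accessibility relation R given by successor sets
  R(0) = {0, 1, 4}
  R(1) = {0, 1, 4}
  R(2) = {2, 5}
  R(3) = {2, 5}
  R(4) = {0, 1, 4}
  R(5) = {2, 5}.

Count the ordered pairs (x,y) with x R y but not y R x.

2

Enumerating: (3,2), (3,5).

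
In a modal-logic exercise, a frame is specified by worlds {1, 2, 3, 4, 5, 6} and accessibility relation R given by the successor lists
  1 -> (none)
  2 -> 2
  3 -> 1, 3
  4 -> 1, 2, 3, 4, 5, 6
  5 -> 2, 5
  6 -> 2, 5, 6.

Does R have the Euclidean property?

No

Euclidean: no — 4 R 1 and 4 R 2, but not 1 R 2.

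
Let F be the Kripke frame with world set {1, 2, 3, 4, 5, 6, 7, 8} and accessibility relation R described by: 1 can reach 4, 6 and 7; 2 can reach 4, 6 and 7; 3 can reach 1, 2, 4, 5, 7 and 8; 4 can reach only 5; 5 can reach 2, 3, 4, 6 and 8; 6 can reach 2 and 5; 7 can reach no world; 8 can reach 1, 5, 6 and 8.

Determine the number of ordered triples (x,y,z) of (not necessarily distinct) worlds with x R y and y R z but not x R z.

Enumerating: (1,4,5), (1,6,2), (1,6,5), (2,4,5), (2,6,2), (2,6,5), (3,1,6), (3,2,6), (3,5,3), (3,5,6), (3,8,6), (4,5,2), … and 25 more.
Total: 37.

37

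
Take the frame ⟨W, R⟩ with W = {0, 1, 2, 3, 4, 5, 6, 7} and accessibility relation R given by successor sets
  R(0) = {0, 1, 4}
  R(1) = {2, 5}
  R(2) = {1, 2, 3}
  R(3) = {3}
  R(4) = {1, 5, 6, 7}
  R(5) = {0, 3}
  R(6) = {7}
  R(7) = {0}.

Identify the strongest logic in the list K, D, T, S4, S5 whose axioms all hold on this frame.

D

Serial (axiom D): yes — every world has a successor (e.g. 0 R 0).
Reflexive (axiom T): no — 1 is not related to itself.
Transitive (axiom 4): no — 0 R 1 and 1 R 2, but not 0 R 2.
Euclidean (axiom 5): no — 0 R 1 and 0 R 4, but not 1 R 4.
So F validates K, D; T would additionally require R to be reflexive. The strongest is D.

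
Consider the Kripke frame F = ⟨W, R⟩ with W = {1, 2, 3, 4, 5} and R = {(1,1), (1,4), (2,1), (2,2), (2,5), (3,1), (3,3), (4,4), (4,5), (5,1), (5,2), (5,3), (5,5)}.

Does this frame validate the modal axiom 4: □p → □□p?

The schema 4 characterises exactly the transitive frames.
Transitive: no — 1 R 4 and 4 R 5, but not 1 R 5.

No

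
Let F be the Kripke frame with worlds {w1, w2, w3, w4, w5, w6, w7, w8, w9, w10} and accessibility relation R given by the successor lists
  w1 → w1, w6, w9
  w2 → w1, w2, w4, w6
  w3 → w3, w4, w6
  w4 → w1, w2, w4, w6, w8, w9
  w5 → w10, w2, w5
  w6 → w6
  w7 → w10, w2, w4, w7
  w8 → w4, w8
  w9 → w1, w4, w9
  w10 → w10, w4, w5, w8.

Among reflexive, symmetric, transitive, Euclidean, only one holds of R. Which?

Reflexive: yes — every world is R-related to itself.
Symmetric: no — w1 R w6 but not w6 R w1.
Transitive: no — w1 R w9 and w9 R w4, but not w1 R w4.
Euclidean: no — w1 R w6 and w1 R w9, but not w6 R w9.
Only reflexive holds.

reflexive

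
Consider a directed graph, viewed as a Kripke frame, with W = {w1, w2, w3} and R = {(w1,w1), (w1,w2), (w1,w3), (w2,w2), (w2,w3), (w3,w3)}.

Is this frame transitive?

Transitive: yes — every two-step R-path is closed by a direct edge.

Yes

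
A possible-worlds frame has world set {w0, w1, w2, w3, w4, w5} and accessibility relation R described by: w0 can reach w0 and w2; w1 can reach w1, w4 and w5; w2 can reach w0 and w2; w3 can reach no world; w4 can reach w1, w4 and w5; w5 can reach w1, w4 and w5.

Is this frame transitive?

Transitive: yes — every two-step R-path is closed by a direct edge.

Yes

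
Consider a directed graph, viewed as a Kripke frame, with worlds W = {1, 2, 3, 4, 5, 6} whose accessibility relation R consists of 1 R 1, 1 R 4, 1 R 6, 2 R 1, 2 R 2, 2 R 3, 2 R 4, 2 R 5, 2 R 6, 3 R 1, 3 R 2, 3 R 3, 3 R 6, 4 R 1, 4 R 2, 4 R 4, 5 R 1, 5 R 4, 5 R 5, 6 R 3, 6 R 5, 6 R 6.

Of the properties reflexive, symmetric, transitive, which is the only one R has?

reflexive

Reflexive: yes — every world is R-related to itself.
Symmetric: no — 1 R 6 but not 6 R 1.
Transitive: no — 1 R 4 and 4 R 2, but not 1 R 2.
Only reflexive holds.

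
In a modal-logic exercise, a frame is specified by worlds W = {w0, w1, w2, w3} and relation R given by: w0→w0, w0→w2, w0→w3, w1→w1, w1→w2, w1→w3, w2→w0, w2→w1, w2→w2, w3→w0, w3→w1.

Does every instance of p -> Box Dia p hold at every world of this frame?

Yes

By correspondence theory, B is valid on a frame iff R is symmetric.
Symmetric: yes — every pair in R has its reverse in R.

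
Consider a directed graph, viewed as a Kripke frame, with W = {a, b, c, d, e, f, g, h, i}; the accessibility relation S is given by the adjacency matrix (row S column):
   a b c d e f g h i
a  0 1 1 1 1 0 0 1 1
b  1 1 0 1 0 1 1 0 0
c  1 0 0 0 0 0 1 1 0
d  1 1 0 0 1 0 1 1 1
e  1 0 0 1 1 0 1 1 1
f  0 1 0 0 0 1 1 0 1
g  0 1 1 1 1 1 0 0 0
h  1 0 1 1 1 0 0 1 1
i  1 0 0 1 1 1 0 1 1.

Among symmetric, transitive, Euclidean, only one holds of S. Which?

symmetric

Symmetric: yes — every pair in S has its reverse in S.
Transitive: no — a S b and b S f, but not a S f.
Euclidean: no — a S b and a S c, but not b S c.
Only symmetric holds.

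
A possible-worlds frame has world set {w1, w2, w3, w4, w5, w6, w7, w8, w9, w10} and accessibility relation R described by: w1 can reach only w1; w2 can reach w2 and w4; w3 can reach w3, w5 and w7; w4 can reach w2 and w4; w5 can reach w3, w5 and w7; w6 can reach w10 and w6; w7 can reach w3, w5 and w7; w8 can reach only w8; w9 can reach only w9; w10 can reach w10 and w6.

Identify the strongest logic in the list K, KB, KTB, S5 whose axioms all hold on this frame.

Symmetric (axiom B): yes — every pair in R has its reverse in R.
Reflexive (axiom T): yes — every world is R-related to itself.
Euclidean (axiom 5): yes — any two successors of a common world are R-related.
So F validates K, KB, KTB, S5. The strongest is S5.

S5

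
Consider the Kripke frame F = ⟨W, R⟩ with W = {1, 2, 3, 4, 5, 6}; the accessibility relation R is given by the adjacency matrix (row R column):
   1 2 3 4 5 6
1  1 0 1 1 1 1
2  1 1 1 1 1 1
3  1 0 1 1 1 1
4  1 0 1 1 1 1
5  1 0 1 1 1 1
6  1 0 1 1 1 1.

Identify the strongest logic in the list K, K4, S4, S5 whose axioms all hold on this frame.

S4

Transitive (axiom 4): yes — every two-step R-path is closed by a direct edge.
Reflexive (axiom T): yes — every world is R-related to itself.
Euclidean (axiom 5): no — 2 R 1 and 2 R 2, but not 1 R 2.
So F validates K, K4, S4; S5 would additionally require R to be Euclidean. The strongest is S4.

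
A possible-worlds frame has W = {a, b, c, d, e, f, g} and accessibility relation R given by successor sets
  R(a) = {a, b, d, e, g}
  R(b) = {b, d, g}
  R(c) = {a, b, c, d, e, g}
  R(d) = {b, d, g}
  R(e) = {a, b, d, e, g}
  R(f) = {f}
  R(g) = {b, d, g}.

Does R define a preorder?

Reflexive: yes — every world is R-related to itself.
Transitive: yes — every two-step R-path is closed by a direct edge.
So R is a preorder.

Yes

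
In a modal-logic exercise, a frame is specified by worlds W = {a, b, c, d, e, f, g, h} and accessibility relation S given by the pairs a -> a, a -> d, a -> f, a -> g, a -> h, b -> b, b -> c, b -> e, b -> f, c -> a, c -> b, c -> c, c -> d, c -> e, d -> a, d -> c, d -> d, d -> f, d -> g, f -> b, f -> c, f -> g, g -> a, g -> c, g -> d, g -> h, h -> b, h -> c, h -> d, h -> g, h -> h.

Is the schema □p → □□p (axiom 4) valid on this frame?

No

By correspondence theory, 4 is valid on a frame iff S is transitive.
Transitive: no — a S d and d S c, but not a S c.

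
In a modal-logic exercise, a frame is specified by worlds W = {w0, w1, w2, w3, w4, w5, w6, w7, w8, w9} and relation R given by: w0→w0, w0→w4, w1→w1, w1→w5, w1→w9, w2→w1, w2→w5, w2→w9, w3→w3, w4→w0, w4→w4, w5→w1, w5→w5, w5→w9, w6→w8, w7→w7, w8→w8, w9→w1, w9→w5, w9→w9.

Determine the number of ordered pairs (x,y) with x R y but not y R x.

4

Enumerating: (w2,w1), (w2,w5), (w2,w9), (w6,w8).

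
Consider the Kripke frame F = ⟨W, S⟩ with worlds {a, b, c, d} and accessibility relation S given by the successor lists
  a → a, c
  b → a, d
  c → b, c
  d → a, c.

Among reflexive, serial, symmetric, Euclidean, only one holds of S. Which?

Reflexive: no — b is not related to itself.
Serial: yes — every world has a successor (e.g. a S a).
Symmetric: no — a S c but not c S a.
Euclidean: no — b S a and b S d, but not a S d.
Only serial holds.

serial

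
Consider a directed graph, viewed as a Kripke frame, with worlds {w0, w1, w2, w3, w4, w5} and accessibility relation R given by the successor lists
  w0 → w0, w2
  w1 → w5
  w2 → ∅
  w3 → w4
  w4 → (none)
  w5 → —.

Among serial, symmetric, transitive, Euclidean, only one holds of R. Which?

Serial: no — w2 has no R-successor.
Symmetric: no — w0 R w2 but not w2 R w0.
Transitive: yes — every two-step R-path is closed by a direct edge.
Euclidean: no — w0 R w2 and w0 R w0, but not w2 R w0.
Only transitive holds.

transitive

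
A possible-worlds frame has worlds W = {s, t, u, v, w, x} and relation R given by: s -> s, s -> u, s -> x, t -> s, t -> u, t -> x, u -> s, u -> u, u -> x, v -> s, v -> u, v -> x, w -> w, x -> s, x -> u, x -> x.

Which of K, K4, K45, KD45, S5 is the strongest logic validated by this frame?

KD45

Transitive (axiom 4): yes — every two-step R-path is closed by a direct edge.
Euclidean (axiom 5): yes — any two successors of a common world are R-related.
Serial (axiom D): yes — every world has a successor (e.g. s R s).
Reflexive (axiom T): no — t is not related to itself.
So F validates K, K4, K45, KD45; S5 would additionally require R to be reflexive. The strongest is KD45.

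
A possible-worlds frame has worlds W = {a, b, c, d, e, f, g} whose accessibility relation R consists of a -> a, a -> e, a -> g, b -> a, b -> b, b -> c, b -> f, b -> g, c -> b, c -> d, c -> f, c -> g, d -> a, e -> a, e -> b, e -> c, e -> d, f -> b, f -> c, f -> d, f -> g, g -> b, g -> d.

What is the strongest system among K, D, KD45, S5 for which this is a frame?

Serial (axiom D): yes — every world has a successor (e.g. a R a).
Euclidean (axiom 5): no — a R e and a R g, but not e R g.
Transitive (axiom 4): no — a R e and e R b, but not a R b.
Reflexive (axiom T): no — c is not related to itself.
So F validates K, D; KD45 would additionally require R to be Euclidean and transitive. The strongest is D.

D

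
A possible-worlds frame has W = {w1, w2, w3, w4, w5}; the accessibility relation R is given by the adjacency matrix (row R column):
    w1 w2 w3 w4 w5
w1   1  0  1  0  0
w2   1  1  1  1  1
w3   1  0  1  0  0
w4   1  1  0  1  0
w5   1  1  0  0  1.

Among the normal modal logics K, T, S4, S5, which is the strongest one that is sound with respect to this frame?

Reflexive (axiom T): yes — every world is R-related to itself.
Transitive (axiom 4): no — w4 R w1 and w1 R w3, but not w4 R w3.
Euclidean (axiom 5): no — w2 R w1 and w2 R w4, but not w1 R w4.
So F validates K, T; S4 would additionally require R to be transitive. The strongest is T.

T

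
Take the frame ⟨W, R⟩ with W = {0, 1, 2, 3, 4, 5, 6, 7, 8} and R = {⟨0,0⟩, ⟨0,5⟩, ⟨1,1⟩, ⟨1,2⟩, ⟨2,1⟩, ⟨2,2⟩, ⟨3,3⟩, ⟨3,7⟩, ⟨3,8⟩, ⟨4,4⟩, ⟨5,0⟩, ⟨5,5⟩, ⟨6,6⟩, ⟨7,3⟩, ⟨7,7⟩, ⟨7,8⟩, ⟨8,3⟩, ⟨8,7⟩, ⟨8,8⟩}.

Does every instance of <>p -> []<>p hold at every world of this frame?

Yes

By correspondence theory, 5 is valid on a frame iff R is Euclidean.
Euclidean: yes — any two successors of a common world are R-related.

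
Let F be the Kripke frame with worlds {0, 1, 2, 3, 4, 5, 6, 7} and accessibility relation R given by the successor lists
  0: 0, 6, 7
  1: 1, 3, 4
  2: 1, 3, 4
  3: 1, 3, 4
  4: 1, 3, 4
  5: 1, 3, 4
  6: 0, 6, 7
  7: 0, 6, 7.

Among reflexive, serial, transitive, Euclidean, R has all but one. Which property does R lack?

Reflexive: no — 2 is not related to itself.
Serial: yes — every world has a successor (e.g. 0 R 0).
Transitive: yes — every two-step R-path is closed by a direct edge.
Euclidean: yes — any two successors of a common world are R-related.
Only reflexive fails.

reflexive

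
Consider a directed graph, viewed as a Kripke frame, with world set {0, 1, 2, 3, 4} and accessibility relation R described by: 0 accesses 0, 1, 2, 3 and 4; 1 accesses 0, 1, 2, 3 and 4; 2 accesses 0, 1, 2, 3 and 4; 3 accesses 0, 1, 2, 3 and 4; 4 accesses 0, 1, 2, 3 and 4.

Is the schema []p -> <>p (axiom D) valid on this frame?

Yes

By correspondence theory, D is valid on a frame iff R is serial.
Serial: yes — every world has a successor (e.g. 0 R 0).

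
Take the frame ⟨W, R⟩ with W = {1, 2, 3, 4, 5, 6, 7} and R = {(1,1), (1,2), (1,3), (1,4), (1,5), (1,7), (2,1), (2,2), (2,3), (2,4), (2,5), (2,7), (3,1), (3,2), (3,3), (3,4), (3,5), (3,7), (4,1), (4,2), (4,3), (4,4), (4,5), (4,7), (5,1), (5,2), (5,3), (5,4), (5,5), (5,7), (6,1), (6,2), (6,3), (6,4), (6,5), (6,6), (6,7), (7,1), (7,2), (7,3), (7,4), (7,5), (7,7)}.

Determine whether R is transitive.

Yes

Transitive: yes — every two-step R-path is closed by a direct edge.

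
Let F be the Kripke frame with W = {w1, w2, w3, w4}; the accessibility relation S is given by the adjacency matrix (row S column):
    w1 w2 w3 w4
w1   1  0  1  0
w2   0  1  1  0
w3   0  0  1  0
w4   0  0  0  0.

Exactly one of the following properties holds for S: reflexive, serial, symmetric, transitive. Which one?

Reflexive: no — w4 is not related to itself.
Serial: no — w4 has no S-successor.
Symmetric: no — w1 S w3 but not w3 S w1.
Transitive: yes — every two-step S-path is closed by a direct edge.
Only transitive holds.

transitive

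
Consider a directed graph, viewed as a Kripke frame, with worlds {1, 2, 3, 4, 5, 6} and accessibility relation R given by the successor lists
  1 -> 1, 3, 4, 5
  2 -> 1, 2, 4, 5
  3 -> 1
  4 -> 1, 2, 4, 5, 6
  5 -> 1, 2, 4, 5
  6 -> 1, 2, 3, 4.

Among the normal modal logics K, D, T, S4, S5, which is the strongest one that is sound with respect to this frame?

Serial (axiom D): yes — every world has a successor (e.g. 1 R 1).
Reflexive (axiom T): no — 3 is not related to itself.
Transitive (axiom 4): no — 1 R 4 and 4 R 2, but not 1 R 2.
Euclidean (axiom 5): no — 1 R 3 and 1 R 4, but not 3 R 4.
So F validates K, D; T would additionally require R to be reflexive. The strongest is D.

D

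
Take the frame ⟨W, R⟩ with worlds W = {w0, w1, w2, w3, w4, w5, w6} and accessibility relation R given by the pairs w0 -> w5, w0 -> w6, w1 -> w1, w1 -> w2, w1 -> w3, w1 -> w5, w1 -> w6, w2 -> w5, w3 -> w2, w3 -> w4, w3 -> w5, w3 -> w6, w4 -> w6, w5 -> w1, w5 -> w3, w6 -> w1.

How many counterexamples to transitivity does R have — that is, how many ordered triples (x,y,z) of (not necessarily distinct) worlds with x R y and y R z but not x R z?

Enumerating: (w0,w5,w1), (w0,w5,w3), (w0,w6,w1), (w1,w3,w4), (w2,w5,w1), (w2,w5,w3), (w3,w5,w1), (w3,w5,w3), (w3,w6,w1), (w4,w6,w1), (w5,w1,w2), (w5,w1,w5), … and 9 more.
Total: 21.

21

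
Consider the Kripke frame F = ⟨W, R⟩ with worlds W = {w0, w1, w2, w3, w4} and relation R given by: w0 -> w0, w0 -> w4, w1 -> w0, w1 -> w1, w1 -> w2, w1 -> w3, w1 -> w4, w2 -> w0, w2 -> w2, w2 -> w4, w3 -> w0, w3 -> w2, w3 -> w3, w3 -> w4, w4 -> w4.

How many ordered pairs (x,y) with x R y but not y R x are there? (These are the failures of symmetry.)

Enumerating: (w0,w4), (w1,w0), (w1,w2), (w1,w3), (w1,w4), (w2,w0), (w2,w4), (w3,w0), (w3,w2), (w3,w4).

10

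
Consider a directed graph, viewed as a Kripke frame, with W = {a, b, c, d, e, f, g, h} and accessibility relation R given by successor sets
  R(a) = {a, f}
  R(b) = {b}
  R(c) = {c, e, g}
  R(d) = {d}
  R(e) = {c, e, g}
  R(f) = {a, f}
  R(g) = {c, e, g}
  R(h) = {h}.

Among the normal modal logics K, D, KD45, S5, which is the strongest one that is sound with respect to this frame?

Serial (axiom D): yes — every world has a successor (e.g. a R a).
Euclidean (axiom 5): yes — any two successors of a common world are R-related.
Transitive (axiom 4): yes — every two-step R-path is closed by a direct edge.
Reflexive (axiom T): yes — every world is R-related to itself.
So F validates K, D, KD45, S5. The strongest is S5.

S5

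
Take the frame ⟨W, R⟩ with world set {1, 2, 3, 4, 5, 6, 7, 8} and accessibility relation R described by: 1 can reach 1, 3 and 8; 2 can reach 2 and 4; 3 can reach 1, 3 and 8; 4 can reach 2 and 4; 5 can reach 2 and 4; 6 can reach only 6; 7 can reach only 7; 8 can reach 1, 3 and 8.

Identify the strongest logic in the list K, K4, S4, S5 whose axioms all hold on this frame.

Transitive (axiom 4): yes — every two-step R-path is closed by a direct edge.
Reflexive (axiom T): no — 5 is not related to itself.
Euclidean (axiom 5): yes — any two successors of a common world are R-related.
So F validates K, K4; S4 would additionally require R to be reflexive. The strongest is K4.

K4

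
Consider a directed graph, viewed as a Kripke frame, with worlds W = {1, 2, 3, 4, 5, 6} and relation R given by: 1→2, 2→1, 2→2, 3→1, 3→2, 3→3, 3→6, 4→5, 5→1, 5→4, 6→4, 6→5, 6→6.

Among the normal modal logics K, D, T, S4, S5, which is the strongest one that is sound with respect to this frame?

D

Serial (axiom D): yes — every world has a successor (e.g. 1 R 2).
Reflexive (axiom T): no — 1 is not related to itself.
Transitive (axiom 4): no — 3 R 6 and 6 R 4, but not 3 R 4.
Euclidean (axiom 5): no — 3 R 1 and 3 R 6, but not 1 R 6.
So F validates K, D; T would additionally require R to be reflexive. The strongest is D.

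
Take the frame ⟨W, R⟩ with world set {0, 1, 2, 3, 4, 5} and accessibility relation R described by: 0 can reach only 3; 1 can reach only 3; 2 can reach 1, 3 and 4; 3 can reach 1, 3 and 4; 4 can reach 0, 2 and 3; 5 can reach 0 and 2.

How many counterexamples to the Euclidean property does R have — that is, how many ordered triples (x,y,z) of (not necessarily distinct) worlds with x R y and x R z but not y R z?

Enumerating: (2,1,1), (2,1,4), (2,4,1), (2,4,4), (3,1,1), (3,1,4), (3,4,1), (3,4,4), (4,0,0), (4,0,2), (4,2,0), (4,2,2), (4,3,0), (4,3,2), (5,0,0), (5,0,2), (5,2,0), (5,2,2).

18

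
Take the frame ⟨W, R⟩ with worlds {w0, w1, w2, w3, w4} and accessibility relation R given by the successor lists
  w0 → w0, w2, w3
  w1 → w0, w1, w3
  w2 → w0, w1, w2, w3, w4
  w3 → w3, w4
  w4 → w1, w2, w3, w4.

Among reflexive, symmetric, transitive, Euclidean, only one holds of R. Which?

Reflexive: yes — every world is R-related to itself.
Symmetric: no — w0 R w3 but not w3 R w0.
Transitive: no — w0 R w2 and w2 R w1, but not w0 R w1.
Euclidean: no — w0 R w3 and w0 R w2, but not w3 R w2.
Only reflexive holds.

reflexive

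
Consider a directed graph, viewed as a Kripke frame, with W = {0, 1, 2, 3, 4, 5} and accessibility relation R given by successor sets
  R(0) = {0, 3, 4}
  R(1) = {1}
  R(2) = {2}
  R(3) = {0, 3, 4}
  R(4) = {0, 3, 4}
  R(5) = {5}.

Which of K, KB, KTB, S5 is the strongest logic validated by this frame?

S5

Symmetric (axiom B): yes — every pair in R has its reverse in R.
Reflexive (axiom T): yes — every world is R-related to itself.
Euclidean (axiom 5): yes — any two successors of a common world are R-related.
So F validates K, KB, KTB, S5. The strongest is S5.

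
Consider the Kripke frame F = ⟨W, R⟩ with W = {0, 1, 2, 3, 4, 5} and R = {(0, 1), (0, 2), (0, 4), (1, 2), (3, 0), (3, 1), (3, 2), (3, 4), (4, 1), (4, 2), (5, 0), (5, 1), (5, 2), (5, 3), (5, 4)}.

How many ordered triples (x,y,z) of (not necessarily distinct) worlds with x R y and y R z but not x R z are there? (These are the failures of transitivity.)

R is transitive; there are no such tuples.

0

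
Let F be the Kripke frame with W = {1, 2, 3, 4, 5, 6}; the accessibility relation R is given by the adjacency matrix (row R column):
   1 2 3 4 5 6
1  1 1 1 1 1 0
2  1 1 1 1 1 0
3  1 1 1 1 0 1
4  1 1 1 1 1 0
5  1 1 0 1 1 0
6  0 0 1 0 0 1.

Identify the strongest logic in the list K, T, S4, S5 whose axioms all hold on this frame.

Reflexive (axiom T): yes — every world is R-related to itself.
Transitive (axiom 4): no — 1 R 3 and 3 R 6, but not 1 R 6.
Euclidean (axiom 5): no — 1 R 3 and 1 R 5, but not 3 R 5.
So F validates K, T; S4 would additionally require R to be transitive. The strongest is T.

T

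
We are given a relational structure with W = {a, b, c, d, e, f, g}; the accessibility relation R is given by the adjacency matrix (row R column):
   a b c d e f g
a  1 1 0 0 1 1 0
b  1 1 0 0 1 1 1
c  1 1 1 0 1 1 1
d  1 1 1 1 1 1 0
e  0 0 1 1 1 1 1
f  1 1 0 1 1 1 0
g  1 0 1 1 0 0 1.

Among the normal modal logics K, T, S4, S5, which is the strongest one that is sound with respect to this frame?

T

Reflexive (axiom T): yes — every world is R-related to itself.
Transitive (axiom 4): no — a R b and b R g, but not a R g.
Euclidean (axiom 5): no — a R e and a R b, but not e R b.
So F validates K, T; S4 would additionally require R to be transitive. The strongest is T.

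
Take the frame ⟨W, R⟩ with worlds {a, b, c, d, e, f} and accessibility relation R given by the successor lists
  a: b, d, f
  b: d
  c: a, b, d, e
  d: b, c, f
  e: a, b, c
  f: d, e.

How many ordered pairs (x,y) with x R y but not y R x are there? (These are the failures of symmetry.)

Enumerating: (a,b), (a,d), (a,f), (c,a), (c,b), (e,a), (e,b), (f,e).

8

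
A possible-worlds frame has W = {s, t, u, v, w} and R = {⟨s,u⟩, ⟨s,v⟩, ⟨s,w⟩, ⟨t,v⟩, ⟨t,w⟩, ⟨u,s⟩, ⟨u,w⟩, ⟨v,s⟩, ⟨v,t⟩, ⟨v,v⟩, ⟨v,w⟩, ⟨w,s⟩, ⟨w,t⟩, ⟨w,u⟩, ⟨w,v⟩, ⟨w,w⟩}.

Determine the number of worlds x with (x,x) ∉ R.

3

Enumerating: s, t, u.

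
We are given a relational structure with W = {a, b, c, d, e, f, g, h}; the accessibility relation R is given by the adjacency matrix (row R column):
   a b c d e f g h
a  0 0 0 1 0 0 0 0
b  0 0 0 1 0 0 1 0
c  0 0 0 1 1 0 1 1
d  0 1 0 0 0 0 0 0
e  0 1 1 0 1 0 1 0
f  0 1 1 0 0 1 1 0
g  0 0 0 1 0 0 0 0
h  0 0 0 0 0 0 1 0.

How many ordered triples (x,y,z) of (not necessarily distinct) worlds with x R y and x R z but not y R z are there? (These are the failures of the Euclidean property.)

Enumerating: (a,d,d), (b,d,d), (b,d,g), (b,g,g), (c,d,d), (c,d,e), (c,d,g), (c,d,h), (c,e,d), (c,e,h), (c,g,e), (c,g,g), … and 26 more.
Total: 38.

38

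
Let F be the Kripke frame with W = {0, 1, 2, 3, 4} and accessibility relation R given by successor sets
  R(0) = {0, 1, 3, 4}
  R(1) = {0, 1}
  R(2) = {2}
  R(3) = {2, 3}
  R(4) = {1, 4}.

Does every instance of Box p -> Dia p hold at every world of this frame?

Yes

Axiom D corresponds to the accessibility relation being serial.
Serial: yes — every world has a successor (e.g. 0 R 0).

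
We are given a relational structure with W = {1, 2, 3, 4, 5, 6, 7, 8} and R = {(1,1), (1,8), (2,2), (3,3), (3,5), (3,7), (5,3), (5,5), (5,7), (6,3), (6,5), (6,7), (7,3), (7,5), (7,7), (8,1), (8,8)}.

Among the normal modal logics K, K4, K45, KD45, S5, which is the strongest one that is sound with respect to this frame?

Transitive (axiom 4): yes — every two-step R-path is closed by a direct edge.
Euclidean (axiom 5): yes — any two successors of a common world are R-related.
Serial (axiom D): no — 4 has no R-successor.
Reflexive (axiom T): no — 4 is not related to itself.
So F validates K, K4, K45; KD45 would additionally require R to be serial. The strongest is K45.

K45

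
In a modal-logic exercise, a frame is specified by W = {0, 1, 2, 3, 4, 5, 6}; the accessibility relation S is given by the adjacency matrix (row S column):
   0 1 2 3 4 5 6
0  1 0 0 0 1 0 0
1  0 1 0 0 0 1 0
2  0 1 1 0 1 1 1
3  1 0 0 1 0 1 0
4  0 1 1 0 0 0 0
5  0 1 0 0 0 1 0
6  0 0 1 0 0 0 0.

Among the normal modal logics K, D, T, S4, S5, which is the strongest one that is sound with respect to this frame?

Serial (axiom D): yes — every world has a successor (e.g. 0 S 0).
Reflexive (axiom T): no — 4 is not related to itself.
Transitive (axiom 4): no — 0 S 4 and 4 S 1, but not 0 S 1.
Euclidean (axiom 5): no — 2 S 1 and 2 S 4, but not 1 S 4.
So F validates K, D; T would additionally require S to be reflexive. The strongest is D.

D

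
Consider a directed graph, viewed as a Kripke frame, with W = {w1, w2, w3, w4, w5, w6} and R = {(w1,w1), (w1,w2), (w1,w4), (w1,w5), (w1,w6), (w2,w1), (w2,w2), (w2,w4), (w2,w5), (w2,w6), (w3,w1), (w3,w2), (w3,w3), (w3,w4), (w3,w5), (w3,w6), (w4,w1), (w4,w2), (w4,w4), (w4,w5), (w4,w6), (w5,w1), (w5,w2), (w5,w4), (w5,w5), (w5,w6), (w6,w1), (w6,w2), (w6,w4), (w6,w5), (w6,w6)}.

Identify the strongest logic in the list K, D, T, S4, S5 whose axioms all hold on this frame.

Serial (axiom D): yes — every world has a successor (e.g. w1 R w1).
Reflexive (axiom T): yes — every world is R-related to itself.
Transitive (axiom 4): yes — every two-step R-path is closed by a direct edge.
Euclidean (axiom 5): no — w3 R w1 and w3 R w3, but not w1 R w3.
So F validates K, D, T, S4; S5 would additionally require R to be Euclidean. The strongest is S4.

S4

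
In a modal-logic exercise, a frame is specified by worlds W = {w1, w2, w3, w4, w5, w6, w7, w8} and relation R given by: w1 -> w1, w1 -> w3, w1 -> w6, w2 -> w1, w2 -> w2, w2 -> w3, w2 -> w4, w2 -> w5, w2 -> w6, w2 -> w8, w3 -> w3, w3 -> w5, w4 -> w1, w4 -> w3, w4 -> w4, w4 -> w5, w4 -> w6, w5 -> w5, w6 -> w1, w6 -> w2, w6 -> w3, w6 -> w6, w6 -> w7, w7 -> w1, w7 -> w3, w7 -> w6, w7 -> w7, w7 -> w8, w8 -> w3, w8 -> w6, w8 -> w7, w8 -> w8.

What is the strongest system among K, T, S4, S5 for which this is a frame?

Reflexive (axiom T): yes — every world is R-related to itself.
Transitive (axiom 4): no — w1 R w3 and w3 R w5, but not w1 R w5.
Euclidean (axiom 5): no — w1 R w3 and w1 R w6, but not w3 R w6.
So F validates K, T; S4 would additionally require R to be transitive. The strongest is T.

T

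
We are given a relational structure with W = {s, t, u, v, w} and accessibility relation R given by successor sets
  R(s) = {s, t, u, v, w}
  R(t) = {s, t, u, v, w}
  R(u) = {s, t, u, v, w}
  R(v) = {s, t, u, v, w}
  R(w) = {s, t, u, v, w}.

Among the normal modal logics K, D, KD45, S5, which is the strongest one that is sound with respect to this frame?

S5

Serial (axiom D): yes — every world has a successor (e.g. s R s).
Euclidean (axiom 5): yes — any two successors of a common world are R-related.
Transitive (axiom 4): yes — every two-step R-path is closed by a direct edge.
Reflexive (axiom T): yes — every world is R-related to itself.
So F validates K, D, KD45, S5. The strongest is S5.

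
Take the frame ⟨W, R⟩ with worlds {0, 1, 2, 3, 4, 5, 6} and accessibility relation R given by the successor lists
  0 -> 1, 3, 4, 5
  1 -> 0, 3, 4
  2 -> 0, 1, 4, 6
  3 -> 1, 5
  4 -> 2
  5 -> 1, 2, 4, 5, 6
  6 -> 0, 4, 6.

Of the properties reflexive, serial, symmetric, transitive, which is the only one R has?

serial

Reflexive: no — 0 is not related to itself.
Serial: yes — every world has a successor (e.g. 0 R 1).
Symmetric: no — 0 R 3 but not 3 R 0.
Transitive: no — 0 R 4 and 4 R 2, but not 0 R 2.
Only serial holds.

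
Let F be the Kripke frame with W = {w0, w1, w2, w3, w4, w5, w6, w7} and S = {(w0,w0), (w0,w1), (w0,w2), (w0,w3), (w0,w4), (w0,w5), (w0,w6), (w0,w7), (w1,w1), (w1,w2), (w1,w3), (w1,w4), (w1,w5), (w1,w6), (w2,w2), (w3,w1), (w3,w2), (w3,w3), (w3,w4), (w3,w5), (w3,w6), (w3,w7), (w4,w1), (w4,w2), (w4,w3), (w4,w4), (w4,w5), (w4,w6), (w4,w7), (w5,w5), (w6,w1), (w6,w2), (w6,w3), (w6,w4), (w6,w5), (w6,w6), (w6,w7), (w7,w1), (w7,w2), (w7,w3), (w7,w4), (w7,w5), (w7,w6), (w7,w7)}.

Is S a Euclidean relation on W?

Euclidean: no — w0 S w1 and w0 S w7, but not w1 S w7.

No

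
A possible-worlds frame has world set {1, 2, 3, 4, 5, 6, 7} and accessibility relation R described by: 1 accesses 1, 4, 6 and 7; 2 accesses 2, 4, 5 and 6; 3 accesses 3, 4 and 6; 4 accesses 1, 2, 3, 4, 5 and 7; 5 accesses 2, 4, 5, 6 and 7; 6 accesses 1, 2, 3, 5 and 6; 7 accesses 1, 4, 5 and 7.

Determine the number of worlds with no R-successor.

0

R is serial; there are no such worlds.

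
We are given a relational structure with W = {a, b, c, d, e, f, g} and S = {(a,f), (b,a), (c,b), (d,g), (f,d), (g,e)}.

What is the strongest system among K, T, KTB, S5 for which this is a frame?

K

Reflexive (axiom T): no — a is not related to itself.
Symmetric (axiom B): no — a S f but not f S a.
Euclidean (axiom 5): no — a S f and a S f, but not f S f.
So F validates K; T would additionally require S to be reflexive. The strongest is K.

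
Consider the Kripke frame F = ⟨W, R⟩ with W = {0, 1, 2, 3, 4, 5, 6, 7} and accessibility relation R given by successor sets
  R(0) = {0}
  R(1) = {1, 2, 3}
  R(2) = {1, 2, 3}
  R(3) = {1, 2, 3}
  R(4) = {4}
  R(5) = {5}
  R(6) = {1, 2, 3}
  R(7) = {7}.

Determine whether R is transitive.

Yes

Transitive: yes — every two-step R-path is closed by a direct edge.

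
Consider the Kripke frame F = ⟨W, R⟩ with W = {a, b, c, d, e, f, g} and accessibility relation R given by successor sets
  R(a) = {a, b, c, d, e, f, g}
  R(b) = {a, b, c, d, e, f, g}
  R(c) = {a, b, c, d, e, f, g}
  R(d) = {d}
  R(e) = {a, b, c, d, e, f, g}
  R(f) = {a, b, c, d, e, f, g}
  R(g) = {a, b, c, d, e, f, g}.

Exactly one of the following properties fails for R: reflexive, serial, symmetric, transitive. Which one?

symmetric

Reflexive: yes — every world is R-related to itself.
Serial: yes — every world has a successor (e.g. a R a).
Symmetric: no — a R d but not d R a.
Transitive: yes — every two-step R-path is closed by a direct edge.
Only symmetric fails.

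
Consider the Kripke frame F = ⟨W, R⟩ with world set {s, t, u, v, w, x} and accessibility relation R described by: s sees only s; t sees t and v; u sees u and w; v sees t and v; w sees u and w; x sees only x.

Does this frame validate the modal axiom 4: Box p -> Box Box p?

Yes

Axiom 4 corresponds to the accessibility relation being transitive.
Transitive: yes — every two-step R-path is closed by a direct edge.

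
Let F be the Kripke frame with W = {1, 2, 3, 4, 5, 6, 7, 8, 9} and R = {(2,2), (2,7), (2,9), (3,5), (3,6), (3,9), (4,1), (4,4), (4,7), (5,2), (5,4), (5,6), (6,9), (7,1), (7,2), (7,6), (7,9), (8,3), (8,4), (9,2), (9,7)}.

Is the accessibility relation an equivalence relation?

No

Reflexive: no — 1 is not related to itself.
Symmetric: no — 3 R 5 but not 5 R 3.
Transitive: no — 2 R 7 and 7 R 1, but not 2 R 1.
So R is not an equivalence relation.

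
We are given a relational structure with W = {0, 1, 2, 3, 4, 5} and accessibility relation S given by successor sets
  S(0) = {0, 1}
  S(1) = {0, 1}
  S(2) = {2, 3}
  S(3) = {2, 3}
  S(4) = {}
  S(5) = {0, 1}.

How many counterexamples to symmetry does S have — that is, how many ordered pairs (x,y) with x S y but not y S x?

Enumerating: (5,0), (5,1).

2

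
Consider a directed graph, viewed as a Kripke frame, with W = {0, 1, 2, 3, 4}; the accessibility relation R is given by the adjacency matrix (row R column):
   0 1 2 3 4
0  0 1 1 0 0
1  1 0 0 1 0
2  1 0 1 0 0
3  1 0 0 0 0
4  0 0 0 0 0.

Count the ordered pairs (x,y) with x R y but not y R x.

2

Enumerating: (1,3), (3,0).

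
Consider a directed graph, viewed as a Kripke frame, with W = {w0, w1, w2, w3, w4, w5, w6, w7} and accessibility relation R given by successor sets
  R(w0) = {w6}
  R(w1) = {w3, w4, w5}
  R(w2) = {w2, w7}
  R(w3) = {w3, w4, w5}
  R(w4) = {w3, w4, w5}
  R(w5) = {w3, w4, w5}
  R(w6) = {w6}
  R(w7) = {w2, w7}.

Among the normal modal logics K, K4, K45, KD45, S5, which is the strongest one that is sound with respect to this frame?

KD45

Transitive (axiom 4): yes — every two-step R-path is closed by a direct edge.
Euclidean (axiom 5): yes — any two successors of a common world are R-related.
Serial (axiom D): yes — every world has a successor (e.g. w0 R w6).
Reflexive (axiom T): no — w0 is not related to itself.
So F validates K, K4, K45, KD45; S5 would additionally require R to be reflexive. The strongest is KD45.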